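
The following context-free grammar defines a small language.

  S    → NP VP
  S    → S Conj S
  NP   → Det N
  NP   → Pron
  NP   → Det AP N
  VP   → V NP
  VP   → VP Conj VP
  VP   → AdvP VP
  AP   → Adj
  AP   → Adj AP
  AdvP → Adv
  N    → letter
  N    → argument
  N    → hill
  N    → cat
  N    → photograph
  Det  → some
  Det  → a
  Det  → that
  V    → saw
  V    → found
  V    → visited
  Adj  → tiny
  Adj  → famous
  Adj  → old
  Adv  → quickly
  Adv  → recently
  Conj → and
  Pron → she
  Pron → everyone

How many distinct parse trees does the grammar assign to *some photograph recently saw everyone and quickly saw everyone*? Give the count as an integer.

The two bracketings:
[S [NP [Det some] [N photograph]] [VP [VP [AdvP [Adv recently]] [VP [V saw] [NP [Pron everyone]]]] [Conj and] [VP [AdvP [Adv quickly]] [VP [V saw] [NP [Pron everyone]]]]]]
[S [NP [Det some] [N photograph]] [VP [AdvP [Adv recently]] [VP [VP [V saw] [NP [Pron everyone]]] [Conj and] [VP [AdvP [Adv quickly]] [VP [V saw] [NP [Pron everyone]]]]]]]
The trees differ in how a recursive rule is bracketed over the same span.

2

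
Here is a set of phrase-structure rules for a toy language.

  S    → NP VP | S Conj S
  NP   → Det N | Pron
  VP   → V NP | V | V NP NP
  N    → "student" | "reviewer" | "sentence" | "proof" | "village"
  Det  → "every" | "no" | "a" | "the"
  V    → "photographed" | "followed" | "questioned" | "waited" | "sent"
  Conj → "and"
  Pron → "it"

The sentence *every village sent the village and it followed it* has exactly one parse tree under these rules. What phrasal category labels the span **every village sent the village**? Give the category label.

[S [S [NP [Det every] [N village]] [VP [V sent] [NP [Det the] [N village]]]] [Conj and] [S [NP [Pron it]] [VP [V followed] [NP [Pron it]]]]]
The span 'every village sent the village' is the S node built by S → NP VP.

S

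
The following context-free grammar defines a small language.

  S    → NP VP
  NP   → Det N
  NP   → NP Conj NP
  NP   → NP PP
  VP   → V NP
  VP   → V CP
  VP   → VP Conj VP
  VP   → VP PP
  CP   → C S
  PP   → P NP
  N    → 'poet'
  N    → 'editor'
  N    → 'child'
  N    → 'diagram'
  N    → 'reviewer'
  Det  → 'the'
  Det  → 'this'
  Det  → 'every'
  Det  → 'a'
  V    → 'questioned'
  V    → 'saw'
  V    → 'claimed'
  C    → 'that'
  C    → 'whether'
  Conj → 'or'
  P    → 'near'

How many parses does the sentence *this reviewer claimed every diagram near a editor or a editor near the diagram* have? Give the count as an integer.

10

Two of the 10 distinct bracketings:
[S [NP [Det this] [N reviewer]] [VP [V claimed] [NP [NP [NP [Det every] [N diagram]] [PP [P near] [NP [Det a] [N editor]]]] [Conj or] [NP [NP [Det a] [N editor]] [PP [P near] [NP [Det the] [N diagram]]]]]]]
[S [NP [Det this] [N reviewer]] [VP [V claimed] [NP [NP [Det every] [N diagram]] [PP [P near] [NP [NP [Det a] [N editor]] [Conj or] [NP [NP [Det a] [N editor]] [PP [P near] [NP [Det the] [N diagram]]]]]]]]]
The trees differ in how a recursive rule is bracketed over the same span.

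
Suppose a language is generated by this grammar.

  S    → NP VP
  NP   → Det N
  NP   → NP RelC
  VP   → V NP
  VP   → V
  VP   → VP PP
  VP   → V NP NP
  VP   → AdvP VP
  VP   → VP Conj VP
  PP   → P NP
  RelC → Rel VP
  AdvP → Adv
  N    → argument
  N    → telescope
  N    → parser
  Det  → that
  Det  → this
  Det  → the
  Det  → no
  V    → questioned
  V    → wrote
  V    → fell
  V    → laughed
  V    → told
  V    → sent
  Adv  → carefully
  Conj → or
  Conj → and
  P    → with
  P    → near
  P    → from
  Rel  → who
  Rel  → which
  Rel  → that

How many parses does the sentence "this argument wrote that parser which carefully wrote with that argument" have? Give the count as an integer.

3

Two of the 3 distinct bracketings:
[S [NP [Det this] [N argument]] [VP [V wrote] [NP [NP [Det that] [N parser]] [RelC [Rel which] [VP [VP [AdvP [Adv carefully]] [VP [V wrote]]] [PP [P with] [NP [Det that] [N argument]]]]]]]]
[S [NP [Det this] [N argument]] [VP [V wrote] [NP [NP [Det that] [N parser]] [RelC [Rel which] [VP [AdvP [Adv carefully]] [VP [VP [V wrote]] [PP [P with] [NP [Det that] [N argument]]]]]]]]]
The trees differ in how a recursive rule is bracketed over the same span.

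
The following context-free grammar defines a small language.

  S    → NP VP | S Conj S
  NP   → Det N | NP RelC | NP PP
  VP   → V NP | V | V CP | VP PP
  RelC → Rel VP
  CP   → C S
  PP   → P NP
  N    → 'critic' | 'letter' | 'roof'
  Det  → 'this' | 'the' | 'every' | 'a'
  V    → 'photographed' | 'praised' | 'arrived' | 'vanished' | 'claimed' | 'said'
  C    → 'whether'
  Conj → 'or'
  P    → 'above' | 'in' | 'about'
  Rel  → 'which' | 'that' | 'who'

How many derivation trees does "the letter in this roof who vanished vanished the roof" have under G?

The two bracketings:
[S [NP [NP [NP [Det the] [N letter]] [PP [P in] [NP [Det this] [N roof]]]] [RelC [Rel who] [VP [V vanished]]]] [VP [V vanished] [NP [Det the] [N roof]]]]
[S [NP [NP [Det the] [N letter]] [PP [P in] [NP [NP [Det this] [N roof]] [RelC [Rel who] [VP [V vanished]]]]]] [VP [V vanished] [NP [Det the] [N roof]]]]
The trees differ in how a recursive rule is bracketed over the same span.

2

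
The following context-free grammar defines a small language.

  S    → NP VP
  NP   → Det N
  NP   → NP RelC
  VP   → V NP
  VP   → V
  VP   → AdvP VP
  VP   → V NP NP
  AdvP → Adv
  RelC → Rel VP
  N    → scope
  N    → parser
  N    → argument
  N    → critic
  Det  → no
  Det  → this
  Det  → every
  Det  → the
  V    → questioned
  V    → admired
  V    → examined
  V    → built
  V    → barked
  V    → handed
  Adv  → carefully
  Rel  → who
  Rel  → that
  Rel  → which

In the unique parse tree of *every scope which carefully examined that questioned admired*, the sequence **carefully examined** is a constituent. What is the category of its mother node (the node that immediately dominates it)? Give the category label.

RelC

[S [NP [NP [NP [Det every] [N scope]] [RelC [Rel which] [VP [AdvP [Adv carefully]] [VP [V examined]]]]] [RelC [Rel that] [VP [V questioned]]]] [VP [V admired]]]
The span 'carefully examined' is the VP node built by VP → AdvP VP.
Its mother is the RelC built by RelC → Rel VP.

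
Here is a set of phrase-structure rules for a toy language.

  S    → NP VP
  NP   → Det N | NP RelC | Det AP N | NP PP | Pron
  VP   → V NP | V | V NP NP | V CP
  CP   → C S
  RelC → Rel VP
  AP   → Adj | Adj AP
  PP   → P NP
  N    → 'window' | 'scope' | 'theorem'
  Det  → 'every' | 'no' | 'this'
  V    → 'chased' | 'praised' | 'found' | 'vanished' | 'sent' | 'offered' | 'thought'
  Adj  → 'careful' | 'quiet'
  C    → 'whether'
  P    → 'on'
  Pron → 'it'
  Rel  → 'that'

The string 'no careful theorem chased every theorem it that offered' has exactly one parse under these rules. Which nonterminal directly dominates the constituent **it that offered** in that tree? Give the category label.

S
  NP
    Det: no
    AP
      Adj: careful
    N: theorem
  VP
    V: chased
    NP
      Det: every
      N: theorem
    NP
      NP
        Pron: it
      RelC
        Rel: that
        VP
          V: offered
The span 'it that offered' is the NP node built by NP → NP RelC.
Its mother is the VP built by VP → V NP NP.

VP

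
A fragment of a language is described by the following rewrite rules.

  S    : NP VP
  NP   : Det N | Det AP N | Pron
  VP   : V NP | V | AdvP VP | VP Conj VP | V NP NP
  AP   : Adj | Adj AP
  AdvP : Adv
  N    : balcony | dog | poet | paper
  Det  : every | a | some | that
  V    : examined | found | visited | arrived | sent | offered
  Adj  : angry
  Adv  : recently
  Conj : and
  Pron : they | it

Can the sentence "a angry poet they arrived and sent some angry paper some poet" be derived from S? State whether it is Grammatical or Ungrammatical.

For S → NP VP, the only prefix that parses as NP is 'a angry poet', but the remainder 'they arrived and sent some angry paper some poet' is not a VP under these rules.

Ungrammatical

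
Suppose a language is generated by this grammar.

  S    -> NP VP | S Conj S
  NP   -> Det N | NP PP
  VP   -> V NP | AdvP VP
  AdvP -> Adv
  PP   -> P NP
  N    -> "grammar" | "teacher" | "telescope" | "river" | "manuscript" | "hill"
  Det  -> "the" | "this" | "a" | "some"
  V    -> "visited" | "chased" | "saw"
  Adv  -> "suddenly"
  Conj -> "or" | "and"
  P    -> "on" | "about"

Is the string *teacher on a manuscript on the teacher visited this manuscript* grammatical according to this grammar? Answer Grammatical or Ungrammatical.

For S → NP VP, no prefix of the string parses as an NP. The alternative S rule S → S Conj S likewise has no satisfying split.

Ungrammatical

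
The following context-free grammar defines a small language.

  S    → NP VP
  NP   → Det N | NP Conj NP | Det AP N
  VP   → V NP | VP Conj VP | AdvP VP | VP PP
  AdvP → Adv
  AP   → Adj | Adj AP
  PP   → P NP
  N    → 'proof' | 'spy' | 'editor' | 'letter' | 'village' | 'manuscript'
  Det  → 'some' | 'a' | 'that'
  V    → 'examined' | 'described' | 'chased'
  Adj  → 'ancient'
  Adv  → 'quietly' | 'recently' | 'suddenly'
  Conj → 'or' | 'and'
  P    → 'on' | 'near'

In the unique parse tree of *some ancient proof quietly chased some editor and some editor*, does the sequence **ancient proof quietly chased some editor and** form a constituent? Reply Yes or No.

No

[S [NP [Det some] [AP [Adj ancient]] [N proof]] [VP [AdvP [Adv quietly]] [VP [V chased] [NP [NP [Det some] [N editor]] [Conj and] [NP [Det some] [N editor]]]]]]
The smallest constituent containing 'ancient proof quietly chased some editor and' is the S spanning 'some ancient proof quietly chased some editor and some editor'; no single node in the tree dominates exactly the given words.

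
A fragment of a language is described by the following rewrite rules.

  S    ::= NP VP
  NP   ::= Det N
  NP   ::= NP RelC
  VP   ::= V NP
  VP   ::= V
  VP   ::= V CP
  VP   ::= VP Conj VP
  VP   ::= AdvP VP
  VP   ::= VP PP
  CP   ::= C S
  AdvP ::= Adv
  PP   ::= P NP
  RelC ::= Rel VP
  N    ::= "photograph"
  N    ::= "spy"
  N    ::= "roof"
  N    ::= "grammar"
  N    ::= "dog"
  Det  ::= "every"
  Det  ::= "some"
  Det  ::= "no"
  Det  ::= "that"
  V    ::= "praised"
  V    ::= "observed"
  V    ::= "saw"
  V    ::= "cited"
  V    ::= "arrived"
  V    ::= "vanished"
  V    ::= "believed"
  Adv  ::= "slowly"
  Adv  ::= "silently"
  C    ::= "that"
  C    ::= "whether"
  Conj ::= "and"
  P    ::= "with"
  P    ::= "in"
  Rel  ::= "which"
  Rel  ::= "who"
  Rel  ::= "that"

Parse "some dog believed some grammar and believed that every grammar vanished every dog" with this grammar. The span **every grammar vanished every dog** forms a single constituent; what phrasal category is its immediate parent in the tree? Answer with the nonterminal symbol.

CP

[S [NP [Det some] [N dog]] [VP [VP [V believed] [NP [Det some] [N grammar]]] [Conj and] [VP [V believed] [CP [C that] [S [NP [Det every] [N grammar]] [VP [V vanished] [NP [Det every] [N dog]]]]]]]]
The span 'every grammar vanished every dog' is the S node built by S → NP VP.
Its mother is the CP built by CP → C S.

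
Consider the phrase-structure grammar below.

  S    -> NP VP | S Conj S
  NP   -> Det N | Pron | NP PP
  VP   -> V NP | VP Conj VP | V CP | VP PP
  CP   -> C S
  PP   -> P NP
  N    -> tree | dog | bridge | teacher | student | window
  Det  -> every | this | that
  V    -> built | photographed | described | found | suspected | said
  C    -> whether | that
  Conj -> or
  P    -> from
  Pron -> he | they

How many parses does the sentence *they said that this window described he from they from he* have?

Two of the 9 distinct bracketings:
[S [NP [Pron they]] [VP [V said] [CP [C that] [S [NP [Det this] [N window]] [VP [V described] [NP [NP [Pron he]] [PP [P from] [NP [NP [Pron they]] [PP [P from] [NP [Pron he]]]]]]]]]]]
[S [NP [Pron they]] [VP [V said] [CP [C that] [S [NP [Det this] [N window]] [VP [V described] [NP [NP [NP [Pron he]] [PP [P from] [NP [Pron they]]]] [PP [P from] [NP [Pron he]]]]]]]]]
The trees differ in how a recursive rule is bracketed over the same span.

9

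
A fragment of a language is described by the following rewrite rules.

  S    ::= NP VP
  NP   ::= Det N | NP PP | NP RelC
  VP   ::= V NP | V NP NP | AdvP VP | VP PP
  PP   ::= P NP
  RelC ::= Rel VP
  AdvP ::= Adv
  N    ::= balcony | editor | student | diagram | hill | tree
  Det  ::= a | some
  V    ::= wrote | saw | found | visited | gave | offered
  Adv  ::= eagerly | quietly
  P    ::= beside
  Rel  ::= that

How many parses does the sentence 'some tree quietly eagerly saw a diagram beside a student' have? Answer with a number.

4

Two of the 4 distinct bracketings:
[S [NP [Det some] [N tree]] [VP [AdvP [Adv quietly]] [VP [AdvP [Adv eagerly]] [VP [V saw] [NP [NP [Det a] [N diagram]] [PP [P beside] [NP [Det a] [N student]]]]]]]]
[S [NP [Det some] [N tree]] [VP [AdvP [Adv quietly]] [VP [AdvP [Adv eagerly]] [VP [VP [V saw] [NP [Det a] [N diagram]]] [PP [P beside] [NP [Det a] [N student]]]]]]]
The difference turns on whether NP → NP PP is used at the relevant span, versus an alternative expansion of NP.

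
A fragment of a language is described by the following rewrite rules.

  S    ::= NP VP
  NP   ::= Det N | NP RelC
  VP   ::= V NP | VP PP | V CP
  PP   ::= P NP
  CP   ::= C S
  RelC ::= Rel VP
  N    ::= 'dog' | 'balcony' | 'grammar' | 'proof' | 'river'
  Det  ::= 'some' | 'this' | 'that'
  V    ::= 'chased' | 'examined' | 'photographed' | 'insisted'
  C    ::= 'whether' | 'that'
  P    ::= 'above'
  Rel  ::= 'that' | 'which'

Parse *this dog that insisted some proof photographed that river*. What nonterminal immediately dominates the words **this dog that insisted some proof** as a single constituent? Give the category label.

NP

S
  NP
    NP
      Det: this
      N: dog
    RelC
      Rel: that
      VP
        V: insisted
        NP
          Det: some
          N: proof
  VP
    V: photographed
    NP
      Det: that
      N: river
The span 'this dog that insisted some proof' is the NP node built by NP → NP RelC.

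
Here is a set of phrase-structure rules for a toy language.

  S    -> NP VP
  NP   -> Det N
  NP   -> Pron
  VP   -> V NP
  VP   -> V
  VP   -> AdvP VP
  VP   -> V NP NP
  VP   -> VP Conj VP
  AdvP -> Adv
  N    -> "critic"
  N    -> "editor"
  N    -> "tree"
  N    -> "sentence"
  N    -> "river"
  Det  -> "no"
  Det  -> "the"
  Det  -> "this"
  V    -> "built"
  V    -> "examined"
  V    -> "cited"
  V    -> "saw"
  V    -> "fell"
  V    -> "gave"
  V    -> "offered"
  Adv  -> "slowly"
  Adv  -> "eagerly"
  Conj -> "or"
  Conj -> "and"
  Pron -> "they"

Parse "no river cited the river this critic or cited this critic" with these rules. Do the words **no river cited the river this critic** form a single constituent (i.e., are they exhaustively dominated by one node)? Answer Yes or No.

No

[S [NP [Det no] [N river]] [VP [VP [V cited] [NP [Det the] [N river]] [NP [Det this] [N critic]]] [Conj or] [VP [V cited] [NP [Det this] [N critic]]]]]
The smallest constituent containing 'no river cited the river this critic' is the S spanning 'no river cited the river this critic or cited this critic'; no single node in the tree dominates exactly the given words.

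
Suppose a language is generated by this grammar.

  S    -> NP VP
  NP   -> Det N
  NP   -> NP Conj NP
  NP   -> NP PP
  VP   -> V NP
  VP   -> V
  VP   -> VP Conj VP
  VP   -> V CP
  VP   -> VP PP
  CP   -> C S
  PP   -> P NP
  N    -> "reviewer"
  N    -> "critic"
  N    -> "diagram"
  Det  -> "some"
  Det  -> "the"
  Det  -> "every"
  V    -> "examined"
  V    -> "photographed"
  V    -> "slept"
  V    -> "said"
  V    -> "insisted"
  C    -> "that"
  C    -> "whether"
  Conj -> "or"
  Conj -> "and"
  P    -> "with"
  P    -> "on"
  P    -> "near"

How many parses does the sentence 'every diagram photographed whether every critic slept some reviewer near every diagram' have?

Two of the 3 distinct bracketings:
[S [NP [Det every] [N diagram]] [VP [V photographed] [CP [C whether] [S [NP [Det every] [N critic]] [VP [V slept] [NP [NP [Det some] [N reviewer]] [PP [P near] [NP [Det every] [N diagram]]]]]]]]]
[S [NP [Det every] [N diagram]] [VP [V photographed] [CP [C whether] [S [NP [Det every] [N critic]] [VP [VP [V slept] [NP [Det some] [N reviewer]]] [PP [P near] [NP [Det every] [N diagram]]]]]]]]
The difference turns on whether NP → NP PP is used at the relevant span, versus an alternative expansion of NP.

3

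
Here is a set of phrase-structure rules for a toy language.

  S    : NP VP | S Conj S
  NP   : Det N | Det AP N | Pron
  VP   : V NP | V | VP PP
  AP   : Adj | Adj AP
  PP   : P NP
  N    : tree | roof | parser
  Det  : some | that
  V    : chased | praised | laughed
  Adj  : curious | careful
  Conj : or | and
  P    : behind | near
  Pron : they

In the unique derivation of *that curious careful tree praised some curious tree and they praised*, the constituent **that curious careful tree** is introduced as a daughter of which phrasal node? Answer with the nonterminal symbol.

[S [S [NP [Det that] [AP [Adj curious] [AP [Adj careful]]] [N tree]] [VP [V praised] [NP [Det some] [AP [Adj curious]] [N tree]]]] [Conj and] [S [NP [Pron they]] [VP [V praised]]]]
The span 'that curious careful tree' is the NP node built by NP → Det AP N.
Its mother is the S built by S → NP VP.

S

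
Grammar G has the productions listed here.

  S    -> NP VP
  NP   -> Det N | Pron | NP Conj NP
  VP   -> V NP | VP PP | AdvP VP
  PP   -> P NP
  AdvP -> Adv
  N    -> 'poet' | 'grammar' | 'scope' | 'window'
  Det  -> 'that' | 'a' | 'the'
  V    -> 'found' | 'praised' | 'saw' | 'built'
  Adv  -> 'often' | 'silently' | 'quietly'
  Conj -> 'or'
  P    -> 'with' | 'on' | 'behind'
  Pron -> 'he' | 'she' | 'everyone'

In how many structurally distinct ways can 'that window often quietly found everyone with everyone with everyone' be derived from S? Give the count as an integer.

Two of the 6 distinct bracketings:
[S [NP [Det that] [N window]] [VP [VP [VP [AdvP [Adv often]] [VP [AdvP [Adv quietly]] [VP [V found] [NP [Pron everyone]]]]] [PP [P with] [NP [Pron everyone]]]] [PP [P with] [NP [Pron everyone]]]]]
[S [NP [Det that] [N window]] [VP [VP [AdvP [Adv often]] [VP [VP [AdvP [Adv quietly]] [VP [V found] [NP [Pron everyone]]]] [PP [P with] [NP [Pron everyone]]]]] [PP [P with] [NP [Pron everyone]]]]]
The trees differ in how a recursive rule is bracketed over the same span.

6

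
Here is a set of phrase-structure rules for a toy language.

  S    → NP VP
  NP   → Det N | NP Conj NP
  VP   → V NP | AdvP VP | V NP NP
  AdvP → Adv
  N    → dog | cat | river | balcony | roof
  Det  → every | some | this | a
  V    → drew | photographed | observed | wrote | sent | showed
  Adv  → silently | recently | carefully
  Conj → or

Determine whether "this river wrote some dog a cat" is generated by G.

S
  NP
    Det: this
    N: river
  VP
    V: wrote
    NP
      Det: some
      N: dog
    NP
      Det: a
      N: cat
The bracketing above is licensed at every node by one of the given productions, with S at the root.

Grammatical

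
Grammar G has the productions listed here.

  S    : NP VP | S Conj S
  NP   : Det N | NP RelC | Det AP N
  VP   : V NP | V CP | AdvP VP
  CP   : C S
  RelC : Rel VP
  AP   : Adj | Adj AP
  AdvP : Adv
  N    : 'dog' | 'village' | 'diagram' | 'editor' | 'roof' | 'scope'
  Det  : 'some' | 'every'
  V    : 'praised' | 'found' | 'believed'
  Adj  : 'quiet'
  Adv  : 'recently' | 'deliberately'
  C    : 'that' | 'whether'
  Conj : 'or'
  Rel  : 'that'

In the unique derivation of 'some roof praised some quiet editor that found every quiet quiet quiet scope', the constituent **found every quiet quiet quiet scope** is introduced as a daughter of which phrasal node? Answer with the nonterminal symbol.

RelC

[S [NP [Det some] [N roof]] [VP [V praised] [NP [NP [Det some] [AP [Adj quiet]] [N editor]] [RelC [Rel that] [VP [V found] [NP [Det every] [AP [Adj quiet] [AP [Adj quiet] [AP [Adj quiet]]]] [N scope]]]]]]]
The span 'found every quiet quiet quiet scope' is the VP node built by VP → V NP.
Its mother is the RelC built by RelC → Rel VP.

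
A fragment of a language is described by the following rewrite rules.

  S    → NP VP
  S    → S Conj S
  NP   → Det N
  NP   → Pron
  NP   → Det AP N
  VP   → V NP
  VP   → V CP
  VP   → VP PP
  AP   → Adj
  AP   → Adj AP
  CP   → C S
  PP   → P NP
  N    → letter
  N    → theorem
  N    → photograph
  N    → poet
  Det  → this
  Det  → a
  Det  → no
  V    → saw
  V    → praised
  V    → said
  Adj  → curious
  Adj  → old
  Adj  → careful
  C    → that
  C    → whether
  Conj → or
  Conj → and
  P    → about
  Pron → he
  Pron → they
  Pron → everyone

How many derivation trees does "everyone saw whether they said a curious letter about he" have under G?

The two bracketings:
[S [NP [Pron everyone]] [VP [V saw] [CP [C whether] [S [NP [Pron they]] [VP [VP [V said] [NP [Det a] [AP [Adj curious]] [N letter]]] [PP [P about] [NP [Pron he]]]]]]]]
[S [NP [Pron everyone]] [VP [VP [V saw] [CP [C whether] [S [NP [Pron they]] [VP [V said] [NP [Det a] [AP [Adj curious]] [N letter]]]]]] [PP [P about] [NP [Pron he]]]]]
The trees differ in how a recursive rule is bracketed over the same span.

2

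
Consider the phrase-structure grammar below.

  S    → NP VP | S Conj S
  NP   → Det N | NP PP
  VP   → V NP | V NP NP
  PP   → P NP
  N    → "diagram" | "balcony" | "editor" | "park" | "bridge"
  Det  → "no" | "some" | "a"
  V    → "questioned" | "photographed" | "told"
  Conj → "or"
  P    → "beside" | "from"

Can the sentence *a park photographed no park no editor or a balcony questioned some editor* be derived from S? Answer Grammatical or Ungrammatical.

Grammatical

[S [S [NP [Det a] [N park]] [VP [V photographed] [NP [Det no] [N park]] [NP [Det no] [N editor]]]] [Conj or] [S [NP [Det a] [N balcony]] [VP [V questioned] [NP [Det some] [N editor]]]]]
Every word is introduced by a lexical rule and the phrasal rules combine the resulting categories into a single S.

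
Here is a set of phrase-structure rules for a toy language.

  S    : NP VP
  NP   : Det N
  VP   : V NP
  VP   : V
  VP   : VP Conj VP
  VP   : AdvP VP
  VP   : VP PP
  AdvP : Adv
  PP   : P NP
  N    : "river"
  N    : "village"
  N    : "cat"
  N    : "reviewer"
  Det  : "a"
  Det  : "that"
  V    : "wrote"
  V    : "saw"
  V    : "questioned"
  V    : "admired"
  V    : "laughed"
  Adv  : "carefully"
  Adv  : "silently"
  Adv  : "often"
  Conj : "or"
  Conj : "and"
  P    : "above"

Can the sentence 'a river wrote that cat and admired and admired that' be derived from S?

Ungrammatical

For S → NP VP, the only prefix that parses as NP is 'a river', but the remainder 'wrote that cat and admired and admired that' is not a VP under these rules.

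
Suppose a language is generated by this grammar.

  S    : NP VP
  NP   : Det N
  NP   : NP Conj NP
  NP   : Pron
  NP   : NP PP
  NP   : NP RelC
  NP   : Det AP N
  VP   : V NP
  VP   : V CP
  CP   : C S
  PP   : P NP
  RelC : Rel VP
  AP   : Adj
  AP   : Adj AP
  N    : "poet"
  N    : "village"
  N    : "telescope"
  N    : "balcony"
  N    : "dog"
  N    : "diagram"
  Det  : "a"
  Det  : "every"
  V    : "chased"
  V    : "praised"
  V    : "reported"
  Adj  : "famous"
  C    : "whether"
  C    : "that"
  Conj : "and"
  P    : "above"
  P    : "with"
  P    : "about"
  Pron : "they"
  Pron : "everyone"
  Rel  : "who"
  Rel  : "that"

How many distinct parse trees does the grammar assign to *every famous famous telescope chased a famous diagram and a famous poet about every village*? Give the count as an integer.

2

The two bracketings:
[S [NP [Det every] [AP [Adj famous] [AP [Adj famous]]] [N telescope]] [VP [V chased] [NP [NP [Det a] [AP [Adj famous]] [N diagram]] [Conj and] [NP [NP [Det a] [AP [Adj famous]] [N poet]] [PP [P about] [NP [Det every] [N village]]]]]]]
[S [NP [Det every] [AP [Adj famous] [AP [Adj famous]]] [N telescope]] [VP [V chased] [NP [NP [NP [Det a] [AP [Adj famous]] [N diagram]] [Conj and] [NP [Det a] [AP [Adj famous]] [N poet]]] [PP [P about] [NP [Det every] [N village]]]]]]
The trees differ in how a recursive rule is bracketed over the same span.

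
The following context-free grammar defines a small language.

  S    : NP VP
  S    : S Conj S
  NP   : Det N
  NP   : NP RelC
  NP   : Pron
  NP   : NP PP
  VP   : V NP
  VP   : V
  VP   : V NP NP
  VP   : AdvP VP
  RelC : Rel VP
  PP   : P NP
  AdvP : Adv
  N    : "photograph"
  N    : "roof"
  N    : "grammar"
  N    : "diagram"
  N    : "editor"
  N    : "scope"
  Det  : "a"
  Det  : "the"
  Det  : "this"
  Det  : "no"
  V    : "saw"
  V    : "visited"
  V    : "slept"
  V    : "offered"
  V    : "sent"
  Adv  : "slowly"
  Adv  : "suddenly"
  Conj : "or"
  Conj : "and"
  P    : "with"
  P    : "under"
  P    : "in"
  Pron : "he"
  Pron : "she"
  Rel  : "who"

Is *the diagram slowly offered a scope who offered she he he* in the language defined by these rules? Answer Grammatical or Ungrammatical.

[S [NP [Det the] [N diagram]] [VP [AdvP [Adv slowly]] [VP [V offered] [NP [NP [Det a] [N scope]] [RelC [Rel who] [VP [V offered] [NP [Pron she]] [NP [Pron he]]]]] [NP [Pron he]]]]]
Every word is introduced by a lexical rule and the phrasal rules combine the resulting categories into a single S.

Grammatical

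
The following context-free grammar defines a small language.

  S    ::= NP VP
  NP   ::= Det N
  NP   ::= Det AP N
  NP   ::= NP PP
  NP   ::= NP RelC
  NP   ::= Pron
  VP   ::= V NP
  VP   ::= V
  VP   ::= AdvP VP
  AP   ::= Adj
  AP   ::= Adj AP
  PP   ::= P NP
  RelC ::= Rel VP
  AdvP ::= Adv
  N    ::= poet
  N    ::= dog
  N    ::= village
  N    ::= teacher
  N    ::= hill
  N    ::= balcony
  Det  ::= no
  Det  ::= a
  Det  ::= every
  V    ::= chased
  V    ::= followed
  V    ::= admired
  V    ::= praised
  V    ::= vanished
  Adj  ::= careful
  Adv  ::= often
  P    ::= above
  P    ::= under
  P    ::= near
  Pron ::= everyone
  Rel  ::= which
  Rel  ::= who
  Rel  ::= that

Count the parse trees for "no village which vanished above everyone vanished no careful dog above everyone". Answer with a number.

[S [NP [NP [NP [Det no] [N village]] [RelC [Rel which] [VP [V vanished]]]] [PP [P above] [NP [Pron everyone]]]] [VP [V vanished] [NP [NP [Det no] [AP [Adj careful]] [N dog]] [PP [P above] [NP [Pron everyone]]]]]]
No rule offers an alternative attachment or grouping for any span, so this is the only derivation.

1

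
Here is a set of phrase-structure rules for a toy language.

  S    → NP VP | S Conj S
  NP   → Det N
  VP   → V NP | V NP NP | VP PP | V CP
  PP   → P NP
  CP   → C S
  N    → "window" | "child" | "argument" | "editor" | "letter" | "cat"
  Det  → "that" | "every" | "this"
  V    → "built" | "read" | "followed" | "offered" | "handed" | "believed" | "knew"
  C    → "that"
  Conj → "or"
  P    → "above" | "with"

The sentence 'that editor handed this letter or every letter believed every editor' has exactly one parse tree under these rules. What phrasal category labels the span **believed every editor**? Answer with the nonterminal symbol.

VP

[S [S [NP [Det that] [N editor]] [VP [V handed] [NP [Det this] [N letter]]]] [Conj or] [S [NP [Det every] [N letter]] [VP [V believed] [NP [Det every] [N editor]]]]]
The span 'believed every editor' is the VP node built by VP → V NP.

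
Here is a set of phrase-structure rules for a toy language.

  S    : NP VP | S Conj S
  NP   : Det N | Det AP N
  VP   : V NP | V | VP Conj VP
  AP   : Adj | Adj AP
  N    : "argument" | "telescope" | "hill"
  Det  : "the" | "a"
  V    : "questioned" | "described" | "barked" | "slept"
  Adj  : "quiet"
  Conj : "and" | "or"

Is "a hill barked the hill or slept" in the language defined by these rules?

[S [NP [Det a] [N hill]] [VP [VP [V barked] [NP [Det the] [N hill]]] [Conj or] [VP [V slept]]]]
The bracketing above is licensed at every node by one of the given productions, with S at the root.

Grammatical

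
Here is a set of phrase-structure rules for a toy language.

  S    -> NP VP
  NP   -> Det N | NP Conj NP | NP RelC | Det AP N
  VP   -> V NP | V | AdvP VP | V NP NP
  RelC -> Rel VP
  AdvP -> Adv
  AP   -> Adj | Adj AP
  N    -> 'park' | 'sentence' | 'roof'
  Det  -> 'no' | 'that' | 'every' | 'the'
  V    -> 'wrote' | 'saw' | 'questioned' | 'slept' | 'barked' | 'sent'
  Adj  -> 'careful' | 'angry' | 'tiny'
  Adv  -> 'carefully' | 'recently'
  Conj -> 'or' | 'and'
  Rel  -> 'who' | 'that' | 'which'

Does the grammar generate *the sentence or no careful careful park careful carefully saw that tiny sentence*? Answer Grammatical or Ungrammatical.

Ungrammatical

An N word can never sit immediately before an Adj word in any string this grammar generates, so the substring 'park careful' rules out a derivation.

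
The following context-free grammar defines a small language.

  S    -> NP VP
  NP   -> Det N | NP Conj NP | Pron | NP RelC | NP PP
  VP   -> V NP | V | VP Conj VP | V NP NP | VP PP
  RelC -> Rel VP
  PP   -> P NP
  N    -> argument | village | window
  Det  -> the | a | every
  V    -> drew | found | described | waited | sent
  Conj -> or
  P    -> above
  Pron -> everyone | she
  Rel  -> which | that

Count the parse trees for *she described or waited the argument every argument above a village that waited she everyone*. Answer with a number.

Two of the 4 distinct bracketings:
[S [NP [Pron she]] [VP [VP [V described]] [Conj or] [VP [V waited] [NP [Det the] [N argument]] [NP [NP [NP [Det every] [N argument]] [PP [P above] [NP [Det a] [N village]]]] [RelC [Rel that] [VP [V waited] [NP [Pron she]] [NP [Pron everyone]]]]]]]]
[S [NP [Pron she]] [VP [VP [V described]] [Conj or] [VP [V waited] [NP [Det the] [N argument]] [NP [NP [Det every] [N argument]] [PP [P above] [NP [NP [Det a] [N village]] [RelC [Rel that] [VP [V waited] [NP [Pron she]] [NP [Pron everyone]]]]]]]]]]
The trees differ in how a recursive rule is bracketed over the same span.

4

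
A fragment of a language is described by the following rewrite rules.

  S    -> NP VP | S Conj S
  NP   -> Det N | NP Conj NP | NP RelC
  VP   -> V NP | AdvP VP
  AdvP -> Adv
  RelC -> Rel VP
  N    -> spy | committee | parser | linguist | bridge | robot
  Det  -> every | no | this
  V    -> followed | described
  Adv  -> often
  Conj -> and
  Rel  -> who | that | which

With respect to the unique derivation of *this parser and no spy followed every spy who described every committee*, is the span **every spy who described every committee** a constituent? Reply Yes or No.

[S [NP [NP [Det this] [N parser]] [Conj and] [NP [Det no] [N spy]]] [VP [V followed] [NP [NP [Det every] [N spy]] [RelC [Rel who] [VP [V described] [NP [Det every] [N committee]]]]]]]
The words 'every spy who described every committee' are exhaustively dominated by a single NP node (built by NP → NP RelC), so they form a constituent.

Yes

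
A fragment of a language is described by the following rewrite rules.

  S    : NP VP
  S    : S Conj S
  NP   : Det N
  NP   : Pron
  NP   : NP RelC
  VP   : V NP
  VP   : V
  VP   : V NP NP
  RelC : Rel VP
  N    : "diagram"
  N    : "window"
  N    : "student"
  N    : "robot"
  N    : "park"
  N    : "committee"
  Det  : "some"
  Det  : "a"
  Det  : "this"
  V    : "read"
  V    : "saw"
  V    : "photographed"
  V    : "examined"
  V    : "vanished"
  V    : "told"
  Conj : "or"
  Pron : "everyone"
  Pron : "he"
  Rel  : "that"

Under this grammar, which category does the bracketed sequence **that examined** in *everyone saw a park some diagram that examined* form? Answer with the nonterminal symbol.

[S [NP [Pron everyone]] [VP [V saw] [NP [Det a] [N park]] [NP [NP [Det some] [N diagram]] [RelC [Rel that] [VP [V examined]]]]]]
The span 'that examined' is the RelC node built by RelC → Rel VP.

RelC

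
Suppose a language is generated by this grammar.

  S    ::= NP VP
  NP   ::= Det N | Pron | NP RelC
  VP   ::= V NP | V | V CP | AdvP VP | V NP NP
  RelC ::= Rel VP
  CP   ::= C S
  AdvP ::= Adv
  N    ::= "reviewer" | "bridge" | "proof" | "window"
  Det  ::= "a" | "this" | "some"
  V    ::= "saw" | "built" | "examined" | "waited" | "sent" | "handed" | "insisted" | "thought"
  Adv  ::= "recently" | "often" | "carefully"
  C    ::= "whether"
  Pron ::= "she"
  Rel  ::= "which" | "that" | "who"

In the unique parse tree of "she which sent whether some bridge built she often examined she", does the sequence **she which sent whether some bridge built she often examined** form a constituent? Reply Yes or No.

[S [NP [NP [Pron she]] [RelC [Rel which] [VP [V sent] [CP [C whether] [S [NP [Det some] [N bridge]] [VP [V built] [NP [Pron she]]]]]]]] [VP [AdvP [Adv often]] [VP [V examined] [NP [Pron she]]]]]
The smallest constituent containing 'she which sent whether some bridge built she often examined' is the S spanning 'she which sent whether some bridge built she often examined she'; no single node in the tree dominates exactly the given words.

No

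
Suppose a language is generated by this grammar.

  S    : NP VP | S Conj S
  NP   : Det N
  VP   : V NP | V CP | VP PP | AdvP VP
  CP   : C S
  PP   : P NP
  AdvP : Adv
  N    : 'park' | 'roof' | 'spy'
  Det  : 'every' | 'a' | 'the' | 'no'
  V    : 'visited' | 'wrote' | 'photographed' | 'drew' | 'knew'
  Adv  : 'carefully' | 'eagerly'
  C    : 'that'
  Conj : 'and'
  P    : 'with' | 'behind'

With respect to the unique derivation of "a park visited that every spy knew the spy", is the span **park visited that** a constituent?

No

[S [NP [Det a] [N park]] [VP [V visited] [CP [C that] [S [NP [Det every] [N spy]] [VP [V knew] [NP [Det the] [N spy]]]]]]]
The smallest constituent containing 'park visited that' is the S spanning 'a park visited that every spy knew the spy'; no single node in the tree dominates exactly the given words.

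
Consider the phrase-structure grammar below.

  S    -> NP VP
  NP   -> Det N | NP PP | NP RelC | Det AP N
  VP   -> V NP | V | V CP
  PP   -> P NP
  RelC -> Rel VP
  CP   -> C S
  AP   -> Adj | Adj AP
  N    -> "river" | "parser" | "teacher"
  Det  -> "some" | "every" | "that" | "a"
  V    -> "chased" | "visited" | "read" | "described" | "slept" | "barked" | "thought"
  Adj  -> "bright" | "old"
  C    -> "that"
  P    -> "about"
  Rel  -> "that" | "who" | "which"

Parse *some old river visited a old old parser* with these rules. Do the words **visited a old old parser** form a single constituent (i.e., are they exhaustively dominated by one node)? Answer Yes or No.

Yes

[S [NP [Det some] [AP [Adj old]] [N river]] [VP [V visited] [NP [Det a] [AP [Adj old] [AP [Adj old]]] [N parser]]]]
The words 'visited a old old parser' are exhaustively dominated by a single VP node (built by VP → V NP), so they form a constituent.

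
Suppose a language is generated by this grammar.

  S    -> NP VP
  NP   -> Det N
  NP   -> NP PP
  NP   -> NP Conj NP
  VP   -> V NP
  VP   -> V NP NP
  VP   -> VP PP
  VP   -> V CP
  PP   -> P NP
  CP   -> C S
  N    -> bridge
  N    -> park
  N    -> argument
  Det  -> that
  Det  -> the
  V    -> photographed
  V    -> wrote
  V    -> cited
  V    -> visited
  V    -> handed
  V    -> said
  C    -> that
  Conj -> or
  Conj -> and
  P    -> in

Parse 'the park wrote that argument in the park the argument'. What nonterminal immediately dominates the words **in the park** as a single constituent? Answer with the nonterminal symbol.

PP

S
  NP
    Det: the
    N: park
  VP
    V: wrote
    NP
      NP
        Det: that
        N: argument
      PP
        P: in
        NP
          Det: the
          N: park
    NP
      Det: the
      N: argument
The span 'in the park' is the PP node built by PP → P NP.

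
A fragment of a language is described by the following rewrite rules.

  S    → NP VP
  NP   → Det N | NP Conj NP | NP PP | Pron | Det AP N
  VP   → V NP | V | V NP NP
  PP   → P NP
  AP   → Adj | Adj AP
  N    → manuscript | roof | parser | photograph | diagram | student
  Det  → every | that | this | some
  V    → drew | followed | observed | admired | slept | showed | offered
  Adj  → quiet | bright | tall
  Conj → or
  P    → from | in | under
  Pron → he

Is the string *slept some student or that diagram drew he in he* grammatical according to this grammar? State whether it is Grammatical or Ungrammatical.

Ungrammatical

For S → NP VP, no prefix of the string parses as an NP.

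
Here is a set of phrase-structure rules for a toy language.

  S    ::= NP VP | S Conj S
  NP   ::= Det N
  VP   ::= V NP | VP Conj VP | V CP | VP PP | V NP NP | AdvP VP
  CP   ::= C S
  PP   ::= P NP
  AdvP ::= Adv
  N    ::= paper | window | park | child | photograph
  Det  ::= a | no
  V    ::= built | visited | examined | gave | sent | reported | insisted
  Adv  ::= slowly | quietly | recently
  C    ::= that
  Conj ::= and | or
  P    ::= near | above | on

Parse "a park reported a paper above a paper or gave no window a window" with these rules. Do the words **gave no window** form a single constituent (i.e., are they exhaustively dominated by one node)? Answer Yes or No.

No

[S [NP [Det a] [N park]] [VP [VP [VP [V reported] [NP [Det a] [N paper]]] [PP [P above] [NP [Det a] [N paper]]]] [Conj or] [VP [V gave] [NP [Det no] [N window]] [NP [Det a] [N window]]]]]
The smallest constituent containing 'gave no window' is the VP spanning 'gave no window a window'; no single node in the tree dominates exactly the given words.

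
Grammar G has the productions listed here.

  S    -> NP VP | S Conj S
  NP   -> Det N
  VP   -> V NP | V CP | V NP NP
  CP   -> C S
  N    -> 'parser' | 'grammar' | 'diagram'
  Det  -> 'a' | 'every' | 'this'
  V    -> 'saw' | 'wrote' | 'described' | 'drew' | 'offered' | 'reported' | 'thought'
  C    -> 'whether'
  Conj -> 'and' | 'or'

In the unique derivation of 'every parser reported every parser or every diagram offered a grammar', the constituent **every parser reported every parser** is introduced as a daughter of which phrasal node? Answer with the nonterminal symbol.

S

S
  S
    NP
      Det: every
      N: parser
    VP
      V: reported
      NP
        Det: every
        N: parser
  Conj: or
  S
    NP
      Det: every
      N: diagram
    VP
      V: offered
      NP
        Det: a
        N: grammar
The span 'every parser reported every parser' is the S node built by S → NP VP.
Its mother is the S built by S → S Conj S.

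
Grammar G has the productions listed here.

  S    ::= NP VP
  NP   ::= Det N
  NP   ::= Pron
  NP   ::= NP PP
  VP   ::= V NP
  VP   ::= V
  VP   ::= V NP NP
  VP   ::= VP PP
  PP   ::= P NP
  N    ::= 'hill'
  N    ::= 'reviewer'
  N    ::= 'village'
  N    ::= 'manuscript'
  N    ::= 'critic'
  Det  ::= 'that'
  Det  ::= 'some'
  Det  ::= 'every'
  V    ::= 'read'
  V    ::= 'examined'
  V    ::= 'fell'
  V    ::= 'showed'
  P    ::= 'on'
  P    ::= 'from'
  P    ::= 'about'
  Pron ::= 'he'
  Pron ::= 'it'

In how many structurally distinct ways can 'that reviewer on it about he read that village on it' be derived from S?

Two of the 4 distinct bracketings:
[S [NP [NP [Det that] [N reviewer]] [PP [P on] [NP [NP [Pron it]] [PP [P about] [NP [Pron he]]]]]] [VP [V read] [NP [NP [Det that] [N village]] [PP [P on] [NP [Pron it]]]]]]
[S [NP [NP [Det that] [N reviewer]] [PP [P on] [NP [NP [Pron it]] [PP [P about] [NP [Pron he]]]]]] [VP [VP [V read] [NP [Det that] [N village]]] [PP [P on] [NP [Pron it]]]]]
The difference turns on whether VP → VP PP is used at the relevant span, versus an alternative expansion of VP.

4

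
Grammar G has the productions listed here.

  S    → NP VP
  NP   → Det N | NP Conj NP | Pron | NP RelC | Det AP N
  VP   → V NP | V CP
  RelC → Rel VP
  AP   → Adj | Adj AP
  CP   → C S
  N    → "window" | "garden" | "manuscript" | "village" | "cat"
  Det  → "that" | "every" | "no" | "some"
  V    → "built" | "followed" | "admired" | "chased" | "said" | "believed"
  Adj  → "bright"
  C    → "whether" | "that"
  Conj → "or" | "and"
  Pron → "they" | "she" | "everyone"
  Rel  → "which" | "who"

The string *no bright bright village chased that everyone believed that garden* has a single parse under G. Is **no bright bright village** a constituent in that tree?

[S [NP [Det no] [AP [Adj bright] [AP [Adj bright]]] [N village]] [VP [V chased] [CP [C that] [S [NP [Pron everyone]] [VP [V believed] [NP [Det that] [N garden]]]]]]]
The words 'no bright bright village' are exhaustively dominated by a single NP node (built by NP → Det AP N), so they form a constituent.

Yes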